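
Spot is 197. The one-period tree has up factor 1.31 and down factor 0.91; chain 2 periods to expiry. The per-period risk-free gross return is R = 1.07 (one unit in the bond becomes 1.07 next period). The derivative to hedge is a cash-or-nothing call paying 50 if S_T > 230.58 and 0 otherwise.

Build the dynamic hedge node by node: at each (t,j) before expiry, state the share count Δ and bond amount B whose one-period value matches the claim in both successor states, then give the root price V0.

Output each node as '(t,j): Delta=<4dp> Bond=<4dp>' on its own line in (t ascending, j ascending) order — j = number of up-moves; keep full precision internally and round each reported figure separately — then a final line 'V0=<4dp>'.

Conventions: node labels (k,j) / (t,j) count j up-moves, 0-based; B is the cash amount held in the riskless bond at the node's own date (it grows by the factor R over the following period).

The replicating-portfolio and risk-neutral prices coincide; use p* = (1.07−0.91)/(1.31−0.91) = 0.4000 for the latter.
Expiry values: V(2,0)=0.0000, V(2,1)=50.0000, V(2,2)=50.0000
Node (1,0) S=179.2700: V=(p*·50.0000+(1−p*)·0.0000)/1.07=18.6916; Δ=(50.0000−0.0000)/(234.8437−163.1357)=0.6973; B=V−Δ·S=-106.3084
Node (1,1) S=258.0700: V=(p*·50.0000+(1−p*)·50.0000)/1.07=46.7290; Δ=(50.0000−50.0000)/(338.0717−234.8437)=0.0000; B=V−Δ·S=46.7290
Node (0,0) S=197.0000: V=(p*·46.7290+(1−p*)·18.6916)/1.07=27.9500; Δ=(46.7290−18.6916)/(258.0700−179.2700)=0.3558; B=V−Δ·S=-42.1434
Check: Δ(0,0)·S0 + B(0,0) = 27.9500 = V0.

(0,0): Delta=0.3558 Bond=-42.1434
(1,0): Delta=0.6973 Bond=-106.3084
(1,1): Delta=0.0000 Bond=46.7290
V0=27.9500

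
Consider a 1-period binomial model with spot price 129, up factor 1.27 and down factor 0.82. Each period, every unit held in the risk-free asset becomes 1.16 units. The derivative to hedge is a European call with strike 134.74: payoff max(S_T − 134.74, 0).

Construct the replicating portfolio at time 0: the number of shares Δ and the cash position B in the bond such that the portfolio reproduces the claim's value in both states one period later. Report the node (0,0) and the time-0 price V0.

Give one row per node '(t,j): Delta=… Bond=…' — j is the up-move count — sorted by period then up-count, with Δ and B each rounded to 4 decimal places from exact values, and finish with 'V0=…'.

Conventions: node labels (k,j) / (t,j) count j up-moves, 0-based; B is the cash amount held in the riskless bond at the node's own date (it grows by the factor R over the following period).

(0,0): Delta=0.5011 Bond=-45.6969
V0=18.9475

The replicating-portfolio and risk-neutral prices coincide; use p* = (1.16−0.82)/(1.27−0.82) = 0.7556 for the latter.
Terminal payoffs: V(1,0)=0.0000, V(1,1)=29.0900
  t=0,j=0: stock 129.0000 → up 163.8300 (V=29.0900), down 105.7800 (V=0.0000). Price 18.9475; hedge Δ=0.5011, bond B=-45.6969.
Check: Δ(0,0)·S0 + B(0,0) = 18.9475 = V0.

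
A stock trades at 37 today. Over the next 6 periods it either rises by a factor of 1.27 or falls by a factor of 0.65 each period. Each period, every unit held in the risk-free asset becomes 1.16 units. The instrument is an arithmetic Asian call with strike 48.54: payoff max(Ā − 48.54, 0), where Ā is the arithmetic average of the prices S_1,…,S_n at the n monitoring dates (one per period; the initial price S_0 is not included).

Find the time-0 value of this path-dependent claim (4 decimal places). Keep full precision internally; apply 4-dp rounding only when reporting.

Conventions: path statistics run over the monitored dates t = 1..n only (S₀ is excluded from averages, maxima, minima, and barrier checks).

Risk-neutral up-probability p* = (R−d)/(u−d) = (1.16−0.65)/(1.27−0.65) = 0.8226; the claim prices as the p*-weighted sum of path payoffs discounted by R^6.
Enumerate all 2^6 = 64 price paths (U = up ×1.27, D = down ×0.65); each path with k up-moves has probability p*^k·(1−p*)^(6−k).
DDDDDD: Ā=10.5887, payoff=0.0000, prob=0.000031
UDDDDD: Ā=20.6886, payoff=0.0000, prob=0.000145
DUDDDD: Ā=16.8653, payoff=0.0000, prob=0.000145
UUDDDD: Ā=32.9521, payoff=0.0000, prob=0.000670
DDUDDD: Ā=14.3801, payoff=0.0000, prob=0.000145
UDUDDD: Ā=28.0965, payoff=0.0000, prob=0.000670
DUUDDD: Ā=24.2732, payoff=0.0000, prob=0.000670
UUUDDD: Ā=47.4261, payoff=0.0000, prob=0.003108
DDDUDD: Ā=12.7647, payoff=0.0000, prob=0.000145
UDDUDD: Ā=24.9403, payoff=0.0000, prob=0.000670
DUDUDD: Ā=21.1170, payoff=0.0000, prob=0.000670
UUDUDD: Ā=41.2594, payoff=0.0000, prob=0.003108
DDUUDD: Ā=18.6318, payoff=0.0000, prob=0.000670
UDUUDD: Ā=36.4038, payoff=0.0000, prob=0.003108
DUUUDD: Ā=32.5804, payoff=0.0000, prob=0.003108
UUUUDD: Ā=63.6571, payoff=15.1171, prob=0.014412
DDDDUD: Ā=11.7148, payoff=0.0000, prob=0.000145
UDDDUD: Ā=22.8888, payoff=0.0000, prob=0.000670
DUDDUD: Ā=19.0655, payoff=0.0000, prob=0.000670
UUDDUD: Ā=37.2511, payoff=0.0000, prob=0.003108
DDUDUD: Ā=16.5803, payoff=0.0000, prob=0.000670
UDUDUD: Ā=32.3954, payoff=0.0000, prob=0.003108
DUUDUD: Ā=28.5721, payoff=0.0000, prob=0.003108
UUUDUD: Ā=55.8255, payoff=7.2855, prob=0.014412
DDDUUD: Ā=14.9650, payoff=0.0000, prob=0.000670
UDDUUD: Ā=29.2393, payoff=0.0000, prob=0.003108
DUDUUD: Ā=25.4159, payoff=0.0000, prob=0.003108
UUDUUD: Ā=49.6588, payoff=1.1188, prob=0.014412
DDUUUD: Ā=22.9308, payoff=0.0000, prob=0.003108
UDUUUD: Ā=44.8032, payoff=0.0000, prob=0.014412
DUUUUD: Ā=40.9799, payoff=0.0000, prob=0.014412
UUUUUD: Ā=80.0684, payoff=31.5284, prob=0.066818
DDDDDU: Ā=11.0323, payoff=0.0000, prob=0.000145
UDDDDU: Ā=21.5554, payoff=0.0000, prob=0.000670
DUDDDU: Ā=17.7320, payoff=0.0000, prob=0.000670
UUDDDU: Ā=34.6457, payoff=0.0000, prob=0.003108
DDUDDU: Ā=15.2469, payoff=0.0000, prob=0.000670
UDUDDU: Ā=29.7900, payoff=0.0000, prob=0.003108
DUUDDU: Ā=25.9667, payoff=0.0000, prob=0.003108
UUUDDU: Ā=50.7349, payoff=2.1949, prob=0.014412
DDDUDU: Ā=13.6315, payoff=0.0000, prob=0.000670
UDDUDU: Ā=26.6339, payoff=0.0000, prob=0.003108
DUDUDU: Ā=22.8105, payoff=0.0000, prob=0.003108
UUDUDU: Ā=44.5683, payoff=0.0000, prob=0.014412
DDUUDU: Ā=20.3254, payoff=0.0000, prob=0.003108
UDUUDU: Ā=39.7126, payoff=0.0000, prob=0.014412
DUUUDU: Ā=35.8893, payoff=0.0000, prob=0.014412
UUUUDU: Ā=70.1222, payoff=21.5822, prob=0.066818
DDDDUU: Ā=12.5815, payoff=0.0000, prob=0.000670
UDDDUU: Ā=24.5824, payoff=0.0000, prob=0.003108
DUDDUU: Ā=20.7590, payoff=0.0000, prob=0.003108
UUDDUU: Ā=40.5599, payoff=0.0000, prob=0.014412
DDUDUU: Ā=18.2739, payoff=0.0000, prob=0.003108
UDUDUU: Ā=35.7043, payoff=0.0000, prob=0.014412
DUUDUU: Ā=31.8810, payoff=0.0000, prob=0.014412
UUUDUU: Ā=62.2905, payoff=13.7505, prob=0.066818
DDDUUU: Ā=16.6585, payoff=0.0000, prob=0.003108
UDDUUU: Ā=32.5481, payoff=0.0000, prob=0.014412
DUDUUU: Ā=28.7248, payoff=0.0000, prob=0.014412
UUDUUU: Ā=56.1239, payoff=7.5839, prob=0.066818
DDUUUU: Ā=26.2396, payoff=0.0000, prob=0.014412
UDUUUU: Ā=51.2682, payoff=2.7282, prob=0.066818
DUUUUU: Ā=47.4449, payoff=0.0000, prob=0.066818
UUUUUU: Ā=92.7000, payoff=44.1600, prob=0.309793
Price = Σ prob·payoff / R^6 = 19.207625 / 2.436396 = 7.8836

price = 7.8836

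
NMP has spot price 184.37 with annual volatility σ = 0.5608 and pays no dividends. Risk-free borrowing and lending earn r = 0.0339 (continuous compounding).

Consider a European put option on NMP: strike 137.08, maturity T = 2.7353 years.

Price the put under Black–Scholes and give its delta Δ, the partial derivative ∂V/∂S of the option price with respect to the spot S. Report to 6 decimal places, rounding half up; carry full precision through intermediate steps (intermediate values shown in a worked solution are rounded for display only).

σ√T = 0.5608·√2.7353 = 0.927493
d₁ = (ln(S/K) + (r+σ²/2)T) / (σ√T) = (ln(184.37/137.08) + (0.0339+0.5608²/2)·2.7353) / 0.927493 = (0.296380 + 0.522848) / 0.927493 = 0.883272
d₂ = d₁ − σ√T = 0.883272 − 0.927493 = -0.044221
e^{−rT} = 0.911443
N(−d₁) = 0.188545,  N(−d₂) = 0.517636
Put price V = K·e^{−rT}·N(−d₂) − S·N(−d₁) = 64.673717 − 34.762001 = 29.911716
Δ = −N(−d₁) = -0.188545

price = 29.911716
Δ = -0.188545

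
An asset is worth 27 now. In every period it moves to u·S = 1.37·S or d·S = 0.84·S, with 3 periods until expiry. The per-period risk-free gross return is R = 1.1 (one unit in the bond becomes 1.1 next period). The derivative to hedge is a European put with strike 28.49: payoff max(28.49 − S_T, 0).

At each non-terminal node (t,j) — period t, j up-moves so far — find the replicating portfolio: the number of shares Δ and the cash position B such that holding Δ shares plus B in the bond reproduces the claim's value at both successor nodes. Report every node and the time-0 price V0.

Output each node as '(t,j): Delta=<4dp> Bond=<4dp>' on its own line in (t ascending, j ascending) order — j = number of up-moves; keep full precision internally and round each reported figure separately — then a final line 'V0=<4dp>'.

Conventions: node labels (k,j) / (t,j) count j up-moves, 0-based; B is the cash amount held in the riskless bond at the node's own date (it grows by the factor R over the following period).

(0,0): Delta=-0.2203 Bond=7.8749
(1,0): Delta=-0.4777 Bond=14.4994
(1,1): Delta=-0.0565 Bond=2.6009
(2,0): Delta=-1.0000 Bond=25.9000
(2,1): Delta=-0.1451 Bond=5.6160
(2,2): Delta=0.0000 Bond=0.0000
V0=1.9261

No-arbitrage ⇒ martingale measure with p* = (R−d)/(u−d) = 0.4906.
At maturity the claim pays: V(3,0)=12.4870, V(3,1)=2.3899, V(3,2)=0.0000, V(3,3)=0.0000
Node (2,0) S=19.0512: V=(p*·2.3899+(1−p*)·12.4870)/1.1=6.8488; Δ=(2.3899−12.4870)/(26.1001−16.0030)=-1.0000; B=V−Δ·S=25.9000
Node (2,1) S=31.0716: V=(p*·0.0000+(1−p*)·2.3899)/1.1=1.1068; Δ=(0.0000−2.3899)/(42.5681−26.1001)=-0.1451; B=V−Δ·S=5.6160
Node (2,2) S=50.6763: V=(p*·0.0000+(1−p*)·0.0000)/1.1=0.0000; Δ=(0.0000−0.0000)/(69.4265−42.5681)=0.0000; B=V−Δ·S=0.0000
Node (1,0) S=22.6800: V=(p*·1.1068+(1−p*)·6.8488)/1.1=3.6654; Δ=(1.1068−6.8488)/(31.0716−19.0512)=-0.4777; B=V−Δ·S=14.4994
Node (1,1) S=36.9900: V=(p*·0.0000+(1−p*)·1.1068)/1.1=0.5126; Δ=(0.0000−1.1068)/(50.6763−31.0716)=-0.0565; B=V−Δ·S=2.6009
Node (0,0) S=27.0000: V=(p*·0.5126+(1−p*)·3.6654)/1.1=1.9261; Δ=(0.5126−3.6654)/(36.9900−22.6800)=-0.2203; B=V−Δ·S=7.8749
Sanity check at the root: Δ(0,0)·S0 + B(0,0) reproduces V0 = 1.9261.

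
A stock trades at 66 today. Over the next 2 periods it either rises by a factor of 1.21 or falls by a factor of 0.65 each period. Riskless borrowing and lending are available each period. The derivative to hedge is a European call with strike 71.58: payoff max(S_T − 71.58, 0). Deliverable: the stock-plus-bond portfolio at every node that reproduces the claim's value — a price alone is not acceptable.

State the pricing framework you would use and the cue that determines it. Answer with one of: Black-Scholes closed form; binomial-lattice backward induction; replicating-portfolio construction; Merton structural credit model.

Key observation: the task asks for the hedge itself — share and bond holdings at every node of the 2-period tree on spot 66 with factors 1.21/0.65 — which is exactly what the replicating-portfolio construction produces.

framework: replicating-portfolio construction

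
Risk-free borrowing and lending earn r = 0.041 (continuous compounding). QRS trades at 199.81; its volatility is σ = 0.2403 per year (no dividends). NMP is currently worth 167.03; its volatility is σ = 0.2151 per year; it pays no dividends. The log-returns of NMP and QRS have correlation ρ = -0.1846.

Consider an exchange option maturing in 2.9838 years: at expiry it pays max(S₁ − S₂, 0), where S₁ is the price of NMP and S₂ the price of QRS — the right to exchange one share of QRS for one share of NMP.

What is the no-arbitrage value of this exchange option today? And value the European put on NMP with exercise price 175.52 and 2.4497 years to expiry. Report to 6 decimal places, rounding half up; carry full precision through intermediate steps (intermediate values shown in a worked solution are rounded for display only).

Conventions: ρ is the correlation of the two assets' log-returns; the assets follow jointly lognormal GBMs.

exchange price = 29.119427
price(NMP put K=175.52) = 17.879006

σ_eff = √(σ₁² + σ₂² − 2ρσ₁σ₂) = √(0.2151² + 0.2403² − 2·-0.1846·0.2151·0.2403) = 0.350850
d₁ = (ln(S₁/S₂) + (q₂ − q₁ + σ_eff²/2)T) / (σ_eff√T) = (ln(167.03/199.81) + (0.0 − 0.0 + 0.061548)·2.9838) / 0.606047 = 0.007347
d₂ = d₁ − σ_eff√T = 0.007347 − 0.606047 = -0.598699
N(d₁) = 0.502931,  N(d₂) = 0.274687
V = S₁·e^{−q₁T}·N(d₁) − S₂·e^{−q₂T}·N(d₂) = 84.004574 − 54.885147 = 29.119427
[vanilla: NMP put K=175.52]
σ√T = 0.2151·√2.4497 = 0.336664
d₁ = (ln(S/K) + (r+σ²/2)T) / (σ√T) = (ln(167.03/175.52) + (0.041+0.2151²/2)·2.4497) / 0.336664 = (-0.049580 + 0.157109) / 0.336664 = 0.319397
d₂ = d₁ − σ√T = 0.319397 − 0.336664 = -0.017267
e^{−rT} = 0.904441
N(−d₁) = 0.374713,  N(−d₂) = 0.506888
price = K·e^{−rT}·N(−d₂) − S·N(−d₁) = 80.467276 − 62.588270 = 17.879006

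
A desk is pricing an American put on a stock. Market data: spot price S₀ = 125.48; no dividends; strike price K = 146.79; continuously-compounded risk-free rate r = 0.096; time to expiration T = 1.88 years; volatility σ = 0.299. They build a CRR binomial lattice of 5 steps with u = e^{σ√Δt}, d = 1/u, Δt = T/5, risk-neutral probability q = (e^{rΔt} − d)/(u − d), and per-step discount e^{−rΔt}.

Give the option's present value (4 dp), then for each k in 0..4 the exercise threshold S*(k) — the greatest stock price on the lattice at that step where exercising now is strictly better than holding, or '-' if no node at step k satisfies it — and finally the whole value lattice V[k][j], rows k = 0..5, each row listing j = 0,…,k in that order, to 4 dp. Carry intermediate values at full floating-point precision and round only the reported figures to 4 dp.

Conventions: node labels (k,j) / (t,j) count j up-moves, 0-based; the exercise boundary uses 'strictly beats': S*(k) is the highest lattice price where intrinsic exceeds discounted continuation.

Δt=0.37600, u=1.20123, d=0.83248, q=0.55397, disc=e^(-rΔt)=0.96455
k=5 terminal: V=max(K-S,0) → 96.6194 74.3965 42.3301 0.0000 0.0000 0.0000
k=4: j=0 S=60.2663 intr=86.5237 cont=81.3197 V=86.5237[EX]; j=1 S=86.9610 intr=59.8290 cont=54.6250 V=59.8290[EX]; j=2 S=125.4800 intr=21.3100 cont=18.2112 V=21.3100[EX]; j=3 S=181.0608 intr=0.0000 cont=0.0000 V=0.0000[hold]; j=4 S=261.2609 intr=0.0000 cont=0.0000 V=0.0000[hold]  S*(4)=125.4800
k=3: j=0 S=72.3935 intr=74.3965 cont=69.1925 V=74.3965[EX]; j=1 S=104.4599 intr=42.3301 cont=37.1261 V=42.3301[EX]; j=2 S=150.7299 intr=0.0000 cont=9.1679 V=9.1679[hold]; j=3 S=217.4951 intr=0.0000 cont=0.0000 V=0.0000[hold]  S*(3)=104.4599
k=2: j=0 S=86.9610 intr=59.8290 cont=54.6250 V=59.8290[EX]; j=1 S=125.4800 intr=21.3100 cont=23.1099 V=23.1099[hold]; j=2 S=181.0608 intr=0.0000 cont=3.9442 V=3.9442[hold]  S*(2)=86.9610
k=1: j=0 S=104.4599 intr=42.3301 cont=38.0878 V=42.3301[EX]; j=1 S=150.7299 intr=0.0000 cont=12.0498 V=12.0498[hold]  S*(1)=104.4599
k=0: j=0 S=125.4800 intr=21.3100 cont=24.6497 V=24.6497[hold]  S*(0)=-

price = 24.6497
boundary = - 104.4599 86.9610 104.4599 125.4800
tree:
24.6497
42.3301 12.0498
59.8290 23.1099 3.9442
74.3965 42.3301 9.1679 0.0000
86.5237 59.8290 21.3100 0.0000 0.0000
96.6194 74.3965 42.3301 0.0000 0.0000 0.0000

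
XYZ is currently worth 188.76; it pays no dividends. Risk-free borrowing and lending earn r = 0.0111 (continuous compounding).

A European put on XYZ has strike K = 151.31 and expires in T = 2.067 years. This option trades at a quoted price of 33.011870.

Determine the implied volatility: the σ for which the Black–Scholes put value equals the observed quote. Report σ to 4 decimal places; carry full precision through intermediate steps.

At σ = 0.5429 the Black–Scholes value reproduces the quote:
σ√T = 0.5429·√2.067 = 0.780531
d₁ = (ln(S/K) + (r+σ²/2)T) / (σ√T) = (ln(188.76/151.31) + (0.0111+0.5429²/2)·2.067) / 0.780531 = (0.221146 + 0.327558) / 0.780531 = 0.702988
d₂ = d₁ − σ√T = 0.702988 − 0.780531 = -0.077543
e^{−rT} = 0.977318
N(−d₁) = 0.241032,  N(−d₂) = 0.530904
V = K·e^{−rT}·N(−d₂) − S·N(−d₁) = 78.509017 − 45.497147 = 33.011870 (equal to the quote); since ∂V/∂σ > 0 for all σ, the implied volatility is unique

sigma = 0.5429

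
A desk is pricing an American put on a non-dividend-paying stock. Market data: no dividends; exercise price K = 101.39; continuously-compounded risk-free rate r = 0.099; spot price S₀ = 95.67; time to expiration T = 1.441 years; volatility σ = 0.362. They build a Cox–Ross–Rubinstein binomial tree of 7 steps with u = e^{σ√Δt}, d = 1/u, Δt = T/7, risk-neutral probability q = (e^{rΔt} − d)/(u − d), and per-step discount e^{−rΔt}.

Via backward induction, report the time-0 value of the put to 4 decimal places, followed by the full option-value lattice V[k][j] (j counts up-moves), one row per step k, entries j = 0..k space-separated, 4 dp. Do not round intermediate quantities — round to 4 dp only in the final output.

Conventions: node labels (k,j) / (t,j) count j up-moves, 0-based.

Δt=0.20586, u=1.17850, d=0.84853, q=0.52143, disc=e^(-rΔt)=0.97983
k=7 terminal: V=max(K-S,0) → 71.0887 59.3054 42.9401 20.2107 0.0000 0.0000 0.0000 0.0000
k=6: j=0 S=35.7102 intr=65.6798 cont=63.6344 V=65.6798[EX]; j=1 S=49.5968 intr=51.7932 cont=49.7478 V=51.7932[EX]; j=2 S=68.8834 intr=32.5066 cont=30.4612 V=32.5066[EX]; j=3 S=95.6700 intr=5.7200 cont=9.4772 V=9.4772[hold]; j=4 S=132.8731 intr=0.0000 cont=0.0000 V=0.0000[hold]; j=5 S=184.5432 intr=0.0000 cont=0.0000 V=0.0000[hold]; j=6 S=256.3063 intr=0.0000 cont=0.0000 V=0.0000[hold]
k=5: j=0 S=42.0846 intr=59.3054 cont=57.2600 V=59.3054[EX]; j=1 S=58.4499 intr=42.9401 cont=40.8947 V=42.9401[EX]; j=2 S=81.1793 intr=20.2107 cont=20.0849 V=20.2107[EX]; j=3 S=112.7474 intr=0.0000 cont=4.4440 V=4.4440[hold]; j=4 S=156.5913 intr=0.0000 cont=0.0000 V=0.0000[hold]; j=5 S=217.4847 intr=0.0000 cont=0.0000 V=0.0000[hold]
k=4: j=0 S=49.5968 intr=51.7932 cont=49.7478 V=51.7932[EX]; j=1 S=68.8834 intr=32.5066 cont=30.4612 V=32.5066[EX]; j=2 S=95.6700 intr=5.7200 cont=11.7477 V=11.7477[hold]; j=3 S=132.8731 intr=0.0000 cont=2.0839 V=2.0839[hold]; j=4 S=184.5432 intr=0.0000 cont=0.0000 V=0.0000[hold]
k=3: j=0 S=58.4499 intr=42.9401 cont=40.8947 V=42.9401[EX]; j=1 S=81.1793 intr=20.2107 cont=21.2449 V=21.2449[hold]; j=2 S=112.7474 intr=0.0000 cont=6.5734 V=6.5734[hold]; j=3 S=156.5913 intr=0.0000 cont=0.9772 V=0.9772[hold]
k=2: j=0 S=68.8834 intr=32.5066 cont=30.9896 V=32.5066[EX]; j=1 S=95.6700 intr=5.7200 cont=13.3205 V=13.3205[hold]; j=2 S=132.8731 intr=0.0000 cont=3.5816 V=3.5816[hold]
k=1: j=0 S=81.1793 intr=20.2107 cont=22.0485 V=22.0485[hold]; j=1 S=112.7474 intr=0.0000 cont=8.0761 V=8.0761[hold]
k=0: j=0 S=95.6700 intr=5.7200 cont=14.4651 V=14.4651[hold]

price = 14.4651
tree:
14.4651
22.0485 8.0761
32.5066 13.3205 3.5816
42.9401 21.2449 6.5734 0.9772
51.7932 32.5066 11.7477 2.0839 0.0000
59.3054 42.9401 20.2107 4.4440 0.0000 0.0000
65.6798 51.7932 32.5066 9.4772 0.0000 0.0000 0.0000
71.0887 59.3054 42.9401 20.2107 0.0000 0.0000 0.0000 0.0000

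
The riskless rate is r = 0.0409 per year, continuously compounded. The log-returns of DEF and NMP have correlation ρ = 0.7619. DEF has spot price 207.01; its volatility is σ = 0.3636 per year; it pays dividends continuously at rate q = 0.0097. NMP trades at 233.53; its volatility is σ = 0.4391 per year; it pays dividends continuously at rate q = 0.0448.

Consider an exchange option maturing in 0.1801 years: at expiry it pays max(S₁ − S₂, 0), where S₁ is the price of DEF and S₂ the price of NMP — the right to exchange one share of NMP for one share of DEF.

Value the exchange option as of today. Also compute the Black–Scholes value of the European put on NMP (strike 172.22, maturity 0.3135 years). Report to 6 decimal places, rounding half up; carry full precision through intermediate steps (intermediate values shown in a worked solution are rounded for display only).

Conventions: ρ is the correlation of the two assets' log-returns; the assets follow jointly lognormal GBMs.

σ_eff = √(σ₁² + σ₂² − 2ρσ₁σ₂) = √(0.3636² + 0.4391² − 2·0.7619·0.3636·0.4391) = 0.285882
d₁ = (ln(S₁/S₂) + (q₂ − q₁ + σ_eff²/2)T) / (σ_eff√T) = (ln(207.01/233.53) + (0.0448 − 0.0097 + 0.040864)·0.1801) / 0.121323 = -0.880805
d₂ = d₁ − σ_eff√T = -0.880805 − 0.121323 = -1.002129
N(d₁) = 0.189212,  N(d₂) = 0.158141
V = S₁·e^{−q₁T}·N(d₁) − S₂·e^{−q₂T}·N(d₂) = 39.100326 − 36.633828 = 2.466498
[vanilla: NMP put K=172.22]
σ√T = 0.4391·√0.3135 = 0.245857
d₁ = (ln(S/K) + (r−q+σ²/2)T) / (σ√T) = (ln(233.53/172.22) + (0.0409−0.0448+0.4391²/2)·0.3135) / 0.245857 = (0.304538 + 0.029000) / 0.245857 = 1.356635
d₂ = d₁ − σ√T = 1.356635 − 0.245857 = 1.110778
e^{−rT} = 0.987260
e^{−qT} = 0.986053
N(−d₁) = 0.087449,  N(−d₂) = 0.133332
price = K·e^{−rT}·N(−d₂) − S·e^{−qT}·N(−d₁) = 22.669871 − 20.137054 = 2.532817

exchange price = 2.466498
price(NMP put K=172.22) = 2.532817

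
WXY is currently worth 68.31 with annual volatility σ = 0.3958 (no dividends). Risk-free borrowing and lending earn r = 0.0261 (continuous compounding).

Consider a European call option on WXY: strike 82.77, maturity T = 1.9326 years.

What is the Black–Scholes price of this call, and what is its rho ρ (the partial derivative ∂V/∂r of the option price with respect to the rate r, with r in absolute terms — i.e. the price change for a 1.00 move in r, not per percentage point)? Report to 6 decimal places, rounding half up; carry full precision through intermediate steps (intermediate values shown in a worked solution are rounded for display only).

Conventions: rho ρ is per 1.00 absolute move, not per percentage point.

σ√T = 0.3958·√1.9326 = 0.550233
d₁ = (ln(S/K) + (r+σ²/2)T) / (σ√T) = (ln(68.31/82.77) + (0.0261+0.3958²/2)·1.9326) / 0.550233 = (-0.192010 + 0.201819) / 0.550233 = 0.017828
d₂ = d₁ − σ√T = 0.017828 − 0.550233 = -0.532405
e^{−rT} = 0.950810
N(d₁) = 0.507112,  N(d₂) = 0.297223
Call price V = S·N(d₁) − K·e^{−rT}·N(d₂) = 34.640822 − 23.391001 = 11.249821
ρ = K·T·e^{−rT}·N(d₂) = 45.205448

price = 11.249821
ρ = 45.205448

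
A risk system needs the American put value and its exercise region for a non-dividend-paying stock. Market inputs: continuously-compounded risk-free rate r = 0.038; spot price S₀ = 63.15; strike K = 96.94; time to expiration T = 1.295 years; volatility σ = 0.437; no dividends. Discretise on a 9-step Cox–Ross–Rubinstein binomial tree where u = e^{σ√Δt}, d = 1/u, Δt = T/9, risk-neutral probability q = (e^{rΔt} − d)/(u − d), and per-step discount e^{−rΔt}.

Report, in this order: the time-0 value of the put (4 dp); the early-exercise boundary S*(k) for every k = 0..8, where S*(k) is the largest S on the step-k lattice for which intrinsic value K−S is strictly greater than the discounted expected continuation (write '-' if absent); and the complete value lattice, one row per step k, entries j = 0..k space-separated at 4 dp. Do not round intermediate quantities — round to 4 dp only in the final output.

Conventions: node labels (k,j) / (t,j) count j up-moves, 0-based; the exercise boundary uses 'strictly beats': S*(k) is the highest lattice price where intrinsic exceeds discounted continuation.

price = 35.6162
boundary = - - 45.3305 53.5035 45.3305 53.5035 63.1500 53.5035 63.1500
tree:
35.6162
43.4861 27.3330
51.6095 35.0136 19.1632
58.5339 43.4365 26.1124 11.7072
64.4007 51.6095 34.3540 17.3088 5.6539
69.3712 58.5339 43.4365 24.7166 9.3248 1.6637
73.5825 64.4007 51.6095 33.7900 14.9779 3.1871 0.0000
77.1505 69.3712 58.5339 43.4365 23.1656 6.1053 0.0000 0.0000
80.1734 73.5825 64.4007 51.6095 33.7900 11.6955 0.0000 0.0000 0.0000
82.7346 77.1505 69.3712 58.5339 43.4365 22.4043 0.0000 0.0000 0.0000 0.0000

params: Δt=0.14389 u=1.18030 d=0.84724 q=0.47512 e^(-rΔt)=0.99455
t_9 payoffs: 82.7346 77.1505 69.3712 58.5339 43.4365 22.4043 0.0000 0.0000 0.0000 0.0000
t_8: node(8,0) S=16.7666 payoff=80.1734 vs cont=79.6448 → 80.1734 [stop]  node(8,1) S=23.3575 payoff=73.5825 vs cont=73.0539 → 73.5825 [stop]  node(8,2) S=32.5393 payoff=64.4007 vs cont=63.8721 → 64.4007 [stop]  node(8,3) S=45.3305 payoff=51.6095 vs cont=51.0809 → 51.6095 [stop]  node(8,4) S=63.1500 payoff=33.7900 vs cont=33.2614 → 33.7900 [stop]  node(8,5) S=87.9743 payoff=8.9657 vs cont=11.6955 → 11.6955 [wait]  node(8,6) S=122.5570 payoff=0.0000 vs cont=0.0000 → 0.0000 [wait]  node(8,7) S=170.7342 payoff=0.0000 vs cont=0.0000 → 0.0000 [wait]  node(8,8) S=237.8499 payoff=0.0000 vs cont=0.0000 → 0.0000 [wait]  ⇒ S*(8)=63.1500
t_7: node(7,0) S=19.7895 payoff=77.1505 vs cont=76.6219 → 77.1505 [stop]  node(7,1) S=27.5688 payoff=69.3712 vs cont=68.8426 → 69.3712 [stop]  node(7,2) S=38.4061 payoff=58.5339 vs cont=58.0053 → 58.5339 [stop]  node(7,3) S=53.5035 payoff=43.4365 vs cont=42.9079 → 43.4365 [stop]  node(7,4) S=74.5357 payoff=22.4043 vs cont=23.1656 → 23.1656 [wait]  node(7,5) S=103.8358 payoff=0.0000 vs cont=6.1053 → 6.1053 [wait]  node(7,6) S=144.6536 payoff=0.0000 vs cont=0.0000 → 0.0000 [wait]  node(7,7) S=201.5170 payoff=0.0000 vs cont=0.0000 → 0.0000 [wait]  ⇒ S*(7)=53.5035
t_6: node(6,0) S=23.3575 payoff=73.5825 vs cont=73.0539 → 73.5825 [stop]  node(6,1) S=32.5393 payoff=64.4007 vs cont=63.8721 → 64.4007 [stop]  node(6,2) S=45.3305 payoff=51.6095 vs cont=51.0809 → 51.6095 [stop]  node(6,3) S=63.1500 payoff=33.7900 vs cont=33.6211 → 33.7900 [stop]  node(6,4) S=87.9743 payoff=8.9657 vs cont=14.9779 → 14.9779 [wait]  node(6,5) S=122.5570 payoff=0.0000 vs cont=3.1871 → 3.1871 [wait]  node(6,6) S=170.7342 payoff=0.0000 vs cont=0.0000 → 0.0000 [wait]  ⇒ S*(6)=63.1500
t_5: node(5,0) S=27.5688 payoff=69.3712 vs cont=68.8426 → 69.3712 [stop]  node(5,1) S=38.4061 payoff=58.5339 vs cont=58.0053 → 58.5339 [stop]  node(5,2) S=53.5035 payoff=43.4365 vs cont=42.9079 → 43.4365 [stop]  node(5,3) S=74.5357 payoff=22.4043 vs cont=24.7166 → 24.7166 [wait]  node(5,4) S=103.8358 payoff=0.0000 vs cont=9.3248 → 9.3248 [wait]  node(5,5) S=144.6536 payoff=0.0000 vs cont=1.6637 → 1.6637 [wait]  ⇒ S*(5)=53.5035
t_4: node(4,0) S=32.5393 payoff=64.4007 vs cont=63.8721 → 64.4007 [stop]  node(4,1) S=45.3305 payoff=51.6095 vs cont=51.0809 → 51.6095 [stop]  node(4,2) S=63.1500 payoff=33.7900 vs cont=34.3540 → 34.3540 [wait]  node(4,3) S=87.9743 payoff=8.9657 vs cont=17.3088 → 17.3088 [wait]  node(4,4) S=122.5570 payoff=0.0000 vs cont=5.6539 → 5.6539 [wait]  ⇒ S*(4)=45.3305
t_3: node(3,0) S=38.4061 payoff=58.5339 vs cont=58.0053 → 58.5339 [stop]  node(3,1) S=53.5035 payoff=43.4365 vs cont=43.1744 → 43.4365 [stop]  node(3,2) S=74.5357 payoff=22.4043 vs cont=26.1124 → 26.1124 [wait]  node(3,3) S=103.8358 payoff=0.0000 vs cont=11.7072 → 11.7072 [wait]  ⇒ S*(3)=53.5035
t_2: node(2,0) S=45.3305 payoff=51.6095 vs cont=51.0809 → 51.6095 [stop]  node(2,1) S=63.1500 payoff=33.7900 vs cont=35.0136 → 35.0136 [wait]  node(2,2) S=87.9743 payoff=8.9657 vs cont=19.1632 → 19.1632 [wait]  ⇒ S*(2)=45.3305
t_1: node(1,0) S=53.5035 payoff=43.4365 vs cont=43.4861 → 43.4861 [wait]  node(1,1) S=74.5357 payoff=22.4043 vs cont=27.3330 → 27.3330 [wait]  ⇒ S*(1)=-
t_0: node(0,0) S=63.1500 payoff=33.7900 vs cont=35.6162 → 35.6162 [wait]  ⇒ S*(0)=-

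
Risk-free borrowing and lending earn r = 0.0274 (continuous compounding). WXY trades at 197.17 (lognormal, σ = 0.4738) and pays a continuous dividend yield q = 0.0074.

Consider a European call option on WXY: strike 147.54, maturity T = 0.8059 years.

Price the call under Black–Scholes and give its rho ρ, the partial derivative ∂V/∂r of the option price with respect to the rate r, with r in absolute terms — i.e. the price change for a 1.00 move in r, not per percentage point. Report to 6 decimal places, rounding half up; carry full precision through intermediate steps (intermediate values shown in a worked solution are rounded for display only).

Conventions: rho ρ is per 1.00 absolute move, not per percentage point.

price = 61.438899
ρ = 80.705336

σ√T = 0.4738·√0.8059 = 0.425339
d₁ = (ln(S/K) + (r−q+σ²/2)T) / (σ√T) = (ln(197.17/147.54) + (0.0274−0.0074+0.4738²/2)·0.8059) / 0.425339 = (0.289967 + 0.106575) / 0.425339 = 0.932295
d₂ = d₁ − σ√T = 0.932295 − 0.425339 = 0.506956
e^{−rT} = 0.978160
e^{−qT} = 0.994054
N(d₁) = 0.824408,  N(d₂) = 0.693907
Call price V = S·e^{−qT}·N(d₁) − K·e^{−rT}·N(d₂) = 161.582014 − 100.143115 = 61.438899
ρ = K·T·e^{−rT}·N(d₂) = 80.705336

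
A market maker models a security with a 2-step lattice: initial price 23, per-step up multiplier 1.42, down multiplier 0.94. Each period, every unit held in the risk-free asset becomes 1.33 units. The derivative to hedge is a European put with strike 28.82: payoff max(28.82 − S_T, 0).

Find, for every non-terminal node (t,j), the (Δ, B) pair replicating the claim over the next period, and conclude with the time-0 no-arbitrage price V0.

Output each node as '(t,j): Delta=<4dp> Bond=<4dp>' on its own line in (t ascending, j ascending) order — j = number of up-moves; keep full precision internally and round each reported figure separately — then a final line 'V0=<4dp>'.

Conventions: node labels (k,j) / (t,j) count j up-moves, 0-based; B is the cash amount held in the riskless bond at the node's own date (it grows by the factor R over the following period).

No-arbitrage ⇒ martingale measure with p* = (R−d)/(u−d) = 0.8125.
Expiry values: V(2,0)=8.4972, V(2,1)=0.0000, V(2,2)=0.0000
  t=1,j=0: stock 21.6200 → up 30.7004 (V=0.0000), down 20.3228 (V=8.4972). Price 1.1979; hedge Δ=-0.8188, bond B=18.9004.
  t=1,j=1: stock 32.6600 → up 46.3772 (V=0.0000), down 30.7004 (V=0.0000). Price 0.0000; hedge Δ=0.0000, bond B=0.0000.
  t=0,j=0: stock 23.0000 → up 32.6600 (V=0.0000), down 21.6200 (V=1.1979). Price 0.1689; hedge Δ=-0.1085, bond B=2.6645.
Check: Δ(0,0)·S0 + B(0,0) = 0.1689 = V0.

(0,0): Delta=-0.1085 Bond=2.6645
(1,0): Delta=-0.8188 Bond=18.9004
(1,1): Delta=0.0000 Bond=0.0000
V0=0.1689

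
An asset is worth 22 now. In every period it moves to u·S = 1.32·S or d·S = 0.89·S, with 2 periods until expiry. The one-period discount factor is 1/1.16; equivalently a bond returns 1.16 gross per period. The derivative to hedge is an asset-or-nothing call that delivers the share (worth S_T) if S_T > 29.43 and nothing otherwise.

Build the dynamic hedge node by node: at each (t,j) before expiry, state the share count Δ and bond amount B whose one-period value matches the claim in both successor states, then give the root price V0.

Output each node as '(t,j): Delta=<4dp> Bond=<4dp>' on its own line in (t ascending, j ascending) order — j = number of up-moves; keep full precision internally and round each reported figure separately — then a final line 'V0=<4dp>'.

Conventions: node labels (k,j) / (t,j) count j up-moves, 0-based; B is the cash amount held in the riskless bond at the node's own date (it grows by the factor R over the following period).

Risk-neutral probability p* = (R−d)/(u−d) = (1.16−0.89)/(1.32−0.89) = 0.6279.
Terminal payoffs: V(2,0)=0.0000, V(2,1)=0.0000, V(2,2)=38.3328
(1,0): S=19.5800. Δ = (V_up−V_dn)/(S_up−S_dn) = (0.0000−0.0000)/(25.8456−17.4262) = 0.0000. V = [p*·0.0000 + (1−p*)·0.0000]/1.16 = 0.0000. B = V − Δ·S = 0.0000.
(1,1): S=29.0400. Δ = (V_up−V_dn)/(S_up−S_dn) = (38.3328−0.0000)/(38.3328−25.8456) = 3.0698. V = [p*·38.3328 + (1−p*)·0.0000]/1.16 = 20.7495. B = V − Δ·S = -68.3965.
(0,0): S=22.0000. Δ = (V_up−V_dn)/(S_up−S_dn) = (20.7495−0.0000)/(29.0400−19.5800) = 2.1934. V = [p*·20.7495 + (1−p*)·0.0000]/1.16 = 11.2317. B = V − Δ·S = -37.0230.
Check: Δ(0,0)·S0 + B(0,0) = 11.2317 = V0.

(0,0): Delta=2.1934 Bond=-37.0230
(1,0): Delta=0.0000 Bond=0.0000
(1,1): Delta=3.0698 Bond=-68.3965
V0=11.2317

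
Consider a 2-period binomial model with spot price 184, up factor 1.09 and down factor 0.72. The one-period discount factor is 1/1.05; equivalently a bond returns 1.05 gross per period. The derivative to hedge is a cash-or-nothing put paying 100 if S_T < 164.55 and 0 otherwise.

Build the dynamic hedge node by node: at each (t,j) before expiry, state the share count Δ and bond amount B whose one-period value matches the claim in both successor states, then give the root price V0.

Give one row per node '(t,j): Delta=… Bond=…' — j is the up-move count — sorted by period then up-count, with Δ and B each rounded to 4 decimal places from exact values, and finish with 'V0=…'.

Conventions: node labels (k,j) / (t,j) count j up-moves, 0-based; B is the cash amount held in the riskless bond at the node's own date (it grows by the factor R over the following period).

(0,0): Delta=-1.2477 Bond=248.1246
(1,0): Delta=0.0000 Bond=95.2381
(1,1): Delta=-1.3476 Bond=280.5663
V0=18.5514

Risk-neutral probability p* = (R−d)/(u−d) = (1.05−0.72)/(1.09−0.72) = 0.8919.
Payoffs at expiry: V(2,0)=100.0000, V(2,1)=100.0000, V(2,2)=0.0000
Node (1,0) S=132.4800: V=(p*·100.0000+(1−p*)·100.0000)/1.05=95.2381; Δ=(100.0000−100.0000)/(144.4032−95.3856)=0.0000; B=V−Δ·S=95.2381
Node (1,1) S=200.5600: V=(p*·0.0000+(1−p*)·100.0000)/1.05=10.2960; Δ=(0.0000−100.0000)/(218.6104−144.4032)=-1.3476; B=V−Δ·S=280.5663
Node (0,0) S=184.0000: V=(p*·10.2960+(1−p*)·95.2381)/1.05=18.5514; Δ=(10.2960−95.2381)/(200.5600−132.4800)=-1.2477; B=V−Δ·S=248.1246
Sanity check at the root: Δ(0,0)·S0 + B(0,0) reproduces V0 = 18.5514.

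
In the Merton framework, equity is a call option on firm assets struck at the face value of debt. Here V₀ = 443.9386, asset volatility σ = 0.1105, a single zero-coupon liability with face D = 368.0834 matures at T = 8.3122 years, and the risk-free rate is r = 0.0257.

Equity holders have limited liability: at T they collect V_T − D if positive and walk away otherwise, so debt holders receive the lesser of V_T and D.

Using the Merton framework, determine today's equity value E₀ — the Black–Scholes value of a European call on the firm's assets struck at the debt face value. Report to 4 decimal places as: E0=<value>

With assets at 443.9386 and a single debt payment of 368.0834 at 8.3122 years:
d₁ = [ln(V₀/D) + (r + σ²/2)T] / (σ√T)
   = [ln(443.9386/368.0834) + (0.0257 + 0.5·0.1105²)·8.3122] / (0.1105·√8.3122)
   = [0.187377 + 0.264371] / 0.318581 = 1.417997
d₂ = d₁ − σ√T = 1.417997 − 0.318581 = 1.099416
N(d₁) = 0.921904,  N(d₂) = 0.864207,  e^(−rT) = 0.807652
E₀ = V₀·N(d₁) − D·e^(−rT)·N(d₂)
   = 443.9386·0.921904 − 368.0834·0.807652·0.864207 = 152.354544

E0=152.3545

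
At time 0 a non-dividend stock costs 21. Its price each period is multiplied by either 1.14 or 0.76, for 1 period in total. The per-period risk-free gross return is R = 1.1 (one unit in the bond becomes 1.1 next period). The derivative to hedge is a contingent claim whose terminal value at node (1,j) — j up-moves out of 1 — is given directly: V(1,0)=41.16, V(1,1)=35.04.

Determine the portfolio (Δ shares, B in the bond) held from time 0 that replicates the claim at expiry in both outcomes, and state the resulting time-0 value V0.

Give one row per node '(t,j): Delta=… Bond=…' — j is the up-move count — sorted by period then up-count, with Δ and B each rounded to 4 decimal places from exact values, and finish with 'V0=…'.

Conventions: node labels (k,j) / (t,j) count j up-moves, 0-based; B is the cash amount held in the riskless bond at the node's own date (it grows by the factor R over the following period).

(0,0): Delta=-0.7669 Bond=48.5455
V0=32.4402

Risk-neutral probability p* = (R−d)/(u−d) = (1.1−0.76)/(1.14−0.76) = 0.8947.
Payoffs at expiry: V(1,0)=41.1600, V(1,1)=35.0400
Node (0,0) S=21.0000: V=(p*·35.0400+(1−p*)·41.1600)/1.1=32.4402; Δ=(35.0400−41.1600)/(23.9400−15.9600)=-0.7669; B=V−Δ·S=48.5455
Check: Δ(0,0)·S0 + B(0,0) = 32.4402 = V0.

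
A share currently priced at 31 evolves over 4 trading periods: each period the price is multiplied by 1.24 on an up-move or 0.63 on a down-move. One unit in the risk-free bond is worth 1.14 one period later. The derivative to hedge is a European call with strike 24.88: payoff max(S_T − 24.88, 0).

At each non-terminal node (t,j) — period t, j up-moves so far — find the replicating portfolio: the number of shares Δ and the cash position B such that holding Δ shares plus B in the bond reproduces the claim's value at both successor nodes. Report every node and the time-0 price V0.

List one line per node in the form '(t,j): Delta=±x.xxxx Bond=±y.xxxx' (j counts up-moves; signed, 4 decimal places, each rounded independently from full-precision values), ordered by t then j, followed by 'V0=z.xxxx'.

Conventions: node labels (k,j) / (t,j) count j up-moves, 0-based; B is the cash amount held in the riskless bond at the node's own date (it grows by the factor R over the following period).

Under the risk-neutral measure, an up-move has probability p* = (R−d)/(u−d) = 0.8361 and values discount at R = 1.14.
Terminal payoffs: V(4,0)=0.0000, V(4,1)=0.0000, V(4,2)=0.0000, V(4,3)=12.3564, V(4,4)=48.4106
(3,0): S=7.7515. Δ = (V_up−V_dn)/(S_up−S_dn) = (0.0000−0.0000)/(9.6118−4.8834) = 0.0000. V = [p*·0.0000 + (1−p*)·0.0000]/1.14 = 0.0000. B = V − Δ·S = 0.0000.
(3,1): S=15.2568. Δ = (V_up−V_dn)/(S_up−S_dn) = (0.0000−0.0000)/(18.9185−9.6118) = 0.0000. V = [p*·0.0000 + (1−p*)·0.0000]/1.14 = 0.0000. B = V − Δ·S = 0.0000.
(3,2): S=30.0293. Δ = (V_up−V_dn)/(S_up−S_dn) = (12.3564−0.0000)/(37.2364−18.9185) = 0.6746. V = [p*·12.3564 + (1−p*)·0.0000]/1.14 = 9.0620. B = V − Δ·S = -11.1943.
(3,3): S=59.1053. Δ = (V_up−V_dn)/(S_up−S_dn) = (48.4106−12.3564)/(73.2906−37.2364) = 1.0000. V = [p*·48.4106 + (1−p*)·12.3564]/1.14 = 37.2808. B = V − Δ·S = -21.8246.
(2,0): S=12.3039. Δ = (V_up−V_dn)/(S_up−S_dn) = (0.0000−0.0000)/(15.2568−7.7515) = 0.0000. V = [p*·0.0000 + (1−p*)·0.0000]/1.14 = 0.0000. B = V − Δ·S = 0.0000.
(2,1): S=24.2172. Δ = (V_up−V_dn)/(S_up−S_dn) = (9.0620−0.0000)/(30.0293−15.2568) = 0.6134. V = [p*·9.0620 + (1−p*)·0.0000]/1.14 = 6.6460. B = V − Δ·S = -8.2098.
(2,2): S=47.6656. Δ = (V_up−V_dn)/(S_up−S_dn) = (37.2808−9.0620)/(59.1053−30.0293) = 0.9705. V = [p*·37.2808 + (1−p*)·9.0620]/1.14 = 28.6445. B = V − Δ·S = -17.6157.
(1,0): S=19.5300. Δ = (V_up−V_dn)/(S_up−S_dn) = (6.6460−0.0000)/(24.2172−12.3039) = 0.5579. V = [p*·6.6460 + (1−p*)·0.0000]/1.14 = 4.8741. B = V − Δ·S = -6.0210.
(1,1): S=38.4400. Δ = (V_up−V_dn)/(S_up−S_dn) = (28.6445−6.6460)/(47.6656−24.2172) = 0.9382. V = [p*·28.6445 + (1−p*)·6.6460]/1.14 = 21.9633. B = V − Δ·S = -14.0998.
(0,0): S=31.0000. Δ = (V_up−V_dn)/(S_up−S_dn) = (21.9633−4.8741)/(38.4400−19.5300) = 0.9037. V = [p*·21.9633 + (1−p*)·4.8741]/1.14 = 16.8086. B = V − Δ·S = -11.2065.
Verification: the root portfolio costs Δ(0,0)·S0 + B(0,0) = 16.8086, matching V0.

(0,0): Delta=0.9037 Bond=-11.2065
(1,0): Delta=0.5579 Bond=-6.0210
(1,1): Delta=0.9382 Bond=-14.0998
(2,0): Delta=0.0000 Bond=0.0000
(2,1): Delta=0.6134 Bond=-8.2098
(2,2): Delta=0.9705 Bond=-17.6157
(3,0): Delta=0.0000 Bond=0.0000
(3,1): Delta=0.0000 Bond=0.0000
(3,2): Delta=0.6746 Bond=-11.1943
(3,3): Delta=1.0000 Bond=-21.8246
V0=16.8086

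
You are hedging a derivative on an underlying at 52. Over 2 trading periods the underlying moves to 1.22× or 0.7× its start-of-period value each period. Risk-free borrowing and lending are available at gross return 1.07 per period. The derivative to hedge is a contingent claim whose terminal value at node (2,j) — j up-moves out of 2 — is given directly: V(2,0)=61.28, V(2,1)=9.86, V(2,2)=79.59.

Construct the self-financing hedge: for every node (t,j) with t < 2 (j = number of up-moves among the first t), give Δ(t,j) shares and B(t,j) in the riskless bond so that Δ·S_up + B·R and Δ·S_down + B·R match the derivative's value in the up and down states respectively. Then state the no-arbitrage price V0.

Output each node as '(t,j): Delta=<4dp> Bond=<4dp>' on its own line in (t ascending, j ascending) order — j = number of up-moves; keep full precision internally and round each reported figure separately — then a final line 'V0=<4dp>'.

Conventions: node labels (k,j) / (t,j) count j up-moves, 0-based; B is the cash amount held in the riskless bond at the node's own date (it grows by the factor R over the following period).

(0,0): Delta=1.2022 Bond=-19.3296
(1,0): Delta=-2.7166 Bond=121.9619
(1,1): Delta=2.1137 Bond=-78.5115
V0=43.1846

Arbitrage-free pricing uses the up-move probability p* = (R−d)/(u−d) = 0.7115, discounting each step at R = 1.07.
Terminal payoffs: V(2,0)=61.2800, V(2,1)=9.8600, V(2,2)=79.5900
Node (1,0) S=36.4000: V=(p*·9.8600+(1−p*)·61.2800)/1.07=23.0773; Δ=(9.8600−61.2800)/(44.4080−25.4800)=-2.7166; B=V−Δ·S=121.9619
Node (1,1) S=63.4400: V=(p*·79.5900+(1−p*)·9.8600)/1.07=55.5847; Δ=(79.5900−9.8600)/(77.3968−44.4080)=2.1137; B=V−Δ·S=-78.5115
Node (0,0) S=52.0000: V=(p*·55.5847+(1−p*)·23.0773)/1.07=43.1846; Δ=(55.5847−23.0773)/(63.4400−36.4000)=1.2022; B=V−Δ·S=-19.3296
As a check, the time-0 holding Δ(0,0)·S0 + B(0,0) comes to 43.1846 — exactly V0.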